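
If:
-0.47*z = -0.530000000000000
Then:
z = 1.13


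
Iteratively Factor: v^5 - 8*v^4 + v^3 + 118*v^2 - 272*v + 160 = (v - 4)*(v^4 - 4*v^3 - 15*v^2 + 58*v - 40) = (v - 4)*(v - 2)*(v^3 - 2*v^2 - 19*v + 20) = (v - 4)*(v - 2)*(v + 4)*(v^2 - 6*v + 5) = (v - 5)*(v - 4)*(v - 2)*(v + 4)*(v - 1)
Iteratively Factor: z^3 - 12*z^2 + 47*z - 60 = (z - 5)*(z^2 - 7*z + 12) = (z - 5)*(z - 4)*(z - 3)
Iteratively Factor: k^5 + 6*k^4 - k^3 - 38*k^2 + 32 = (k + 4)*(k^4 + 2*k^3 - 9*k^2 - 2*k + 8) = (k - 2)*(k + 4)*(k^3 + 4*k^2 - k - 4) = (k - 2)*(k + 1)*(k + 4)*(k^2 + 3*k - 4) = (k - 2)*(k + 1)*(k + 4)^2*(k - 1)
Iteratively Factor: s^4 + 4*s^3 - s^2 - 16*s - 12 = (s - 2)*(s^3 + 6*s^2 + 11*s + 6) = (s - 2)*(s + 2)*(s^2 + 4*s + 3) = (s - 2)*(s + 1)*(s + 2)*(s + 3)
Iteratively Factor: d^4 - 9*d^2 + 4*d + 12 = (d - 2)*(d^3 + 2*d^2 - 5*d - 6) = (d - 2)*(d + 1)*(d^2 + d - 6) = (d - 2)*(d + 1)*(d + 3)*(d - 2)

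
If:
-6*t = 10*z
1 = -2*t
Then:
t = -1/2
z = 3/10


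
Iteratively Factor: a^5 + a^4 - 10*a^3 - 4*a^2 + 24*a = (a)*(a^4 + a^3 - 10*a^2 - 4*a + 24) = a*(a - 2)*(a^3 + 3*a^2 - 4*a - 12) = a*(a - 2)*(a + 2)*(a^2 + a - 6) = a*(a - 2)*(a + 2)*(a + 3)*(a - 2)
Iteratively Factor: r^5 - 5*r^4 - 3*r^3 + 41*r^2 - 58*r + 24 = (r - 1)*(r^4 - 4*r^3 - 7*r^2 + 34*r - 24) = (r - 1)*(r + 3)*(r^3 - 7*r^2 + 14*r - 8) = (r - 4)*(r - 1)*(r + 3)*(r^2 - 3*r + 2) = (r - 4)*(r - 2)*(r - 1)*(r + 3)*(r - 1)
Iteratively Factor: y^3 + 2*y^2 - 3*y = (y)*(y^2 + 2*y - 3) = y*(y - 1)*(y + 3)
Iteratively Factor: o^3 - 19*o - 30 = (o + 3)*(o^2 - 3*o - 10) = (o - 5)*(o + 3)*(o + 2)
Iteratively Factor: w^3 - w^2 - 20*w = (w - 5)*(w^2 + 4*w) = (w - 5)*(w + 4)*(w)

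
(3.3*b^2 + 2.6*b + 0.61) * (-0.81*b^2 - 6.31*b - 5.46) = -2.673*b^4 - 22.929*b^3 - 34.9181*b^2 - 18.0451*b - 3.3306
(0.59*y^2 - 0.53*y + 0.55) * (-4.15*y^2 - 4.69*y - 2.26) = -2.4485*y^4 - 0.5676*y^3 - 1.1302*y^2 - 1.3817*y - 1.243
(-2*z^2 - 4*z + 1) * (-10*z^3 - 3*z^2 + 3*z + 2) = 20*z^5 + 46*z^4 - 4*z^3 - 19*z^2 - 5*z + 2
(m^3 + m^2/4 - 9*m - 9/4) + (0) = m^3 + m^2/4 - 9*m - 9/4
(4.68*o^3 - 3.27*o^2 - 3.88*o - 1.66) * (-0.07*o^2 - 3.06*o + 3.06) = -0.3276*o^5 - 14.0919*o^4 + 24.5986*o^3 + 1.9828*o^2 - 6.7932*o - 5.0796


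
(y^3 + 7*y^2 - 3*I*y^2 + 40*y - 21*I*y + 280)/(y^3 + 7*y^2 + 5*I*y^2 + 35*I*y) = (y - 8*I)/y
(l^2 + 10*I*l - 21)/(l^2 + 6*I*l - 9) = (l + 7*I)/(l + 3*I)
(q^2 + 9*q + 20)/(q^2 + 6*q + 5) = (q + 4)/(q + 1)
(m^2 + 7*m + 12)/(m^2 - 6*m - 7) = (m^2 + 7*m + 12)/(m^2 - 6*m - 7)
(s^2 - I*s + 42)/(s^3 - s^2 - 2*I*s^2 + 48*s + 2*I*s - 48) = (s - 7*I)/(s^2 - s*(1 + 8*I) + 8*I)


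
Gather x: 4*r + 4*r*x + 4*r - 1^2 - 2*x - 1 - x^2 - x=8*r - x^2 + x*(4*r - 3) - 2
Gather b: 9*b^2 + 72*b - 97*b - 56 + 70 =9*b^2 - 25*b + 14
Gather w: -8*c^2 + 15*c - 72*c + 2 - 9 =-8*c^2 - 57*c - 7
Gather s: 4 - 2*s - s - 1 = 3 - 3*s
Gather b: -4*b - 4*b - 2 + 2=-8*b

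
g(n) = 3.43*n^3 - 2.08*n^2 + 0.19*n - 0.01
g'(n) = 10.29*n^2 - 4.16*n + 0.19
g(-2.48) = -65.59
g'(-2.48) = 73.79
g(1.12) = 2.41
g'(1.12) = 8.44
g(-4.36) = -324.66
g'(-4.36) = 213.94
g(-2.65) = -78.95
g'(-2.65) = 83.48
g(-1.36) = -12.74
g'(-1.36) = 24.88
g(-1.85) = -29.20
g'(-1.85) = 43.10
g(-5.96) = -801.19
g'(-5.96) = 390.50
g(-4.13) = -277.90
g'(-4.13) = 192.89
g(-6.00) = -816.91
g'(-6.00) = 395.59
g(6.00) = 667.13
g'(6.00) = 345.67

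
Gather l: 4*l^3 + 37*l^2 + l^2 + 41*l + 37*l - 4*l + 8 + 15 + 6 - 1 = 4*l^3 + 38*l^2 + 74*l + 28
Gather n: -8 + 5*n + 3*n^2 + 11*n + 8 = 3*n^2 + 16*n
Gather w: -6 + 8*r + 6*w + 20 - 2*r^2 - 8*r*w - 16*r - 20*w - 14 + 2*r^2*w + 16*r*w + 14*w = -2*r^2 - 8*r + w*(2*r^2 + 8*r)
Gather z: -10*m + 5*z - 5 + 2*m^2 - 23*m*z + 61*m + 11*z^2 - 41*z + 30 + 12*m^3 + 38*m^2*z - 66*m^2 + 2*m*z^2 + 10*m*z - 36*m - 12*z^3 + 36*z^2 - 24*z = 12*m^3 - 64*m^2 + 15*m - 12*z^3 + z^2*(2*m + 47) + z*(38*m^2 - 13*m - 60) + 25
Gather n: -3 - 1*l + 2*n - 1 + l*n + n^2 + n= -l + n^2 + n*(l + 3) - 4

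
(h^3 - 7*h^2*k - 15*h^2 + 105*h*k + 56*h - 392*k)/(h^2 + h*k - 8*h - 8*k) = (h^2 - 7*h*k - 7*h + 49*k)/(h + k)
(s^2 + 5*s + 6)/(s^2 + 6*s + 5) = (s^2 + 5*s + 6)/(s^2 + 6*s + 5)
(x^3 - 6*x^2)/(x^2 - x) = x*(x - 6)/(x - 1)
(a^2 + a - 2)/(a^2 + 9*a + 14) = (a - 1)/(a + 7)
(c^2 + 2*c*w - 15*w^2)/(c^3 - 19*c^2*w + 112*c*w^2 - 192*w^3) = (c + 5*w)/(c^2 - 16*c*w + 64*w^2)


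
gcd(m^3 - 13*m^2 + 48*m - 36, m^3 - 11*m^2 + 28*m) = 1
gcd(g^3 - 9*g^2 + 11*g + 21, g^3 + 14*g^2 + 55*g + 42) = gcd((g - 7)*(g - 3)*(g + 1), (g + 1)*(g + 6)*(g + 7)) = g + 1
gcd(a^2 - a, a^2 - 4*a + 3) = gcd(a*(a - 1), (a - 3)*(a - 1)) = a - 1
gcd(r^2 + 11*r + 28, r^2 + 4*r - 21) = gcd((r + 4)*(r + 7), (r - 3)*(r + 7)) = r + 7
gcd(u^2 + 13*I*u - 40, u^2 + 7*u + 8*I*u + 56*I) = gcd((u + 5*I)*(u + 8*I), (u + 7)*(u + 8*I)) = u + 8*I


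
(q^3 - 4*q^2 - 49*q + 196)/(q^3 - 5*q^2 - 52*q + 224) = (q - 7)/(q - 8)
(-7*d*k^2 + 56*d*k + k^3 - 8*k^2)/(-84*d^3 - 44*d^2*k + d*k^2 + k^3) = k*(k - 8)/(12*d^2 + 8*d*k + k^2)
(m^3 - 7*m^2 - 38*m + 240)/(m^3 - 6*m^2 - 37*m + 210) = (m - 8)/(m - 7)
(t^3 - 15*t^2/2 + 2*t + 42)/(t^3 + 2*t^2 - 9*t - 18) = (t^2 - 19*t/2 + 21)/(t^2 - 9)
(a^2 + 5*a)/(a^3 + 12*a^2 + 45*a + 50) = a/(a^2 + 7*a + 10)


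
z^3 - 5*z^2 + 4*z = z*(z - 4)*(z - 1)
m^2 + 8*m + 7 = (m + 1)*(m + 7)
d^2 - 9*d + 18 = (d - 6)*(d - 3)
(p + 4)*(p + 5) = p^2 + 9*p + 20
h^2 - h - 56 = (h - 8)*(h + 7)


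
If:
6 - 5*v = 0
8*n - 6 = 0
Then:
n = 3/4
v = 6/5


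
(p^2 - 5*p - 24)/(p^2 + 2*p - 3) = (p - 8)/(p - 1)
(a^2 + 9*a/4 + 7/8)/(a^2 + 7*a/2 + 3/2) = (a + 7/4)/(a + 3)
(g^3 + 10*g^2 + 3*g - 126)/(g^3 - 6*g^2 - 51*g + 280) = (g^2 + 3*g - 18)/(g^2 - 13*g + 40)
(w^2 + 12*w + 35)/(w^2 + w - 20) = (w + 7)/(w - 4)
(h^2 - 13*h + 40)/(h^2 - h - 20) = (h - 8)/(h + 4)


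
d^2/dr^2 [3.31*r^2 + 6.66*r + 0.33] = 6.62000000000000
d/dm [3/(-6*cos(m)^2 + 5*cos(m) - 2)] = 3*(5 - 12*cos(m))*sin(m)/(6*cos(m)^2 - 5*cos(m) + 2)^2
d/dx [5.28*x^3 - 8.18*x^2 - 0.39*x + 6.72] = 15.84*x^2 - 16.36*x - 0.39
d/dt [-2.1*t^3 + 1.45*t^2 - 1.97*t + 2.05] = -6.3*t^2 + 2.9*t - 1.97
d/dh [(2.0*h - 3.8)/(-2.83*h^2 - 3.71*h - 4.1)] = (5.66*h^2 - 21.508*h - 22.298)/(8.0089*h^4 + 20.9986*h^3 + 36.9701*h^2 + 30.422*h + 16.81)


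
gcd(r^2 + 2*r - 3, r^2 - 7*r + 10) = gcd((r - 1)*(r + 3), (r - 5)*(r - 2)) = 1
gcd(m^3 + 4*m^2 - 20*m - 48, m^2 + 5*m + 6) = m + 2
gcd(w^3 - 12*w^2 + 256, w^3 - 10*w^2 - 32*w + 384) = w^2 - 16*w + 64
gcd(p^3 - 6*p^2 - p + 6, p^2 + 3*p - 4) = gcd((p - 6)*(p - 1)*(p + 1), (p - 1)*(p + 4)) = p - 1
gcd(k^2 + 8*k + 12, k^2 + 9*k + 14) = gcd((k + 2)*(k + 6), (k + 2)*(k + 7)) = k + 2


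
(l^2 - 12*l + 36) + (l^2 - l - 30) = 2*l^2 - 13*l + 6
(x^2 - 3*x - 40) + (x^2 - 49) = 2*x^2 - 3*x - 89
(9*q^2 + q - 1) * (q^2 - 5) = 9*q^4 + q^3 - 46*q^2 - 5*q + 5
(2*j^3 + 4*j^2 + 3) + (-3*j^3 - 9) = -j^3 + 4*j^2 - 6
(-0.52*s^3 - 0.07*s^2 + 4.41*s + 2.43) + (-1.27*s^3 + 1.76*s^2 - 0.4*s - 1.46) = -1.79*s^3 + 1.69*s^2 + 4.01*s + 0.97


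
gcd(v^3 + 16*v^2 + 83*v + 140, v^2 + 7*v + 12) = v + 4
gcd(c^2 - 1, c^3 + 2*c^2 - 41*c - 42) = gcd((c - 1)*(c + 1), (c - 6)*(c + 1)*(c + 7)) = c + 1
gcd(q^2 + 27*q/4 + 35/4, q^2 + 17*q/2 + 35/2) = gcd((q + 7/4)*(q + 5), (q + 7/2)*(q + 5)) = q + 5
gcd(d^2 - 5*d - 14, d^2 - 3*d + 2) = 1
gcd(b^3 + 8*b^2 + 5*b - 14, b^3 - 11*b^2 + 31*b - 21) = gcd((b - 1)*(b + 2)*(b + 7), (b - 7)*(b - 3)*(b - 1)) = b - 1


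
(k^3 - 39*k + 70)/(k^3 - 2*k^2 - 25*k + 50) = (k + 7)/(k + 5)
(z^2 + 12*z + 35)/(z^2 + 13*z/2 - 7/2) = 2*(z + 5)/(2*z - 1)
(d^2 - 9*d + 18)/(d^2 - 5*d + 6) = (d - 6)/(d - 2)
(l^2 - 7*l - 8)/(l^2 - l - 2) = (l - 8)/(l - 2)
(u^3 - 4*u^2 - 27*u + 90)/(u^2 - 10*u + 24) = (u^2 + 2*u - 15)/(u - 4)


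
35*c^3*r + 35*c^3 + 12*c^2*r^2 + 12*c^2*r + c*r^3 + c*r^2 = (5*c + r)*(7*c + r)*(c*r + c)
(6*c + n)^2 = 36*c^2 + 12*c*n + n^2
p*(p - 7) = p^2 - 7*p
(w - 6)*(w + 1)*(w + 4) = w^3 - w^2 - 26*w - 24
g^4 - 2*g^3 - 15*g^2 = g^2*(g - 5)*(g + 3)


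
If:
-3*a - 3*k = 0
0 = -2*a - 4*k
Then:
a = 0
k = 0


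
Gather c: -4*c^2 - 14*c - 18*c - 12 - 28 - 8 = -4*c^2 - 32*c - 48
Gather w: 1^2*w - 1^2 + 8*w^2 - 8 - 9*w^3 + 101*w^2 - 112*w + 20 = -9*w^3 + 109*w^2 - 111*w + 11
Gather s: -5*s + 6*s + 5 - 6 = s - 1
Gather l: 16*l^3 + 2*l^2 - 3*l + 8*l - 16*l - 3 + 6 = 16*l^3 + 2*l^2 - 11*l + 3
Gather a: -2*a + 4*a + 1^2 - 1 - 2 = 2*a - 2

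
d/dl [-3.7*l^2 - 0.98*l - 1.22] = -7.4*l - 0.98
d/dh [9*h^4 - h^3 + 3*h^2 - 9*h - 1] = 36*h^3 - 3*h^2 + 6*h - 9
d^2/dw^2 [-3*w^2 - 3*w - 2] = -6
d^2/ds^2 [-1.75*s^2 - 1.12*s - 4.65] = -3.50000000000000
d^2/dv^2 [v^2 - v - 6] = 2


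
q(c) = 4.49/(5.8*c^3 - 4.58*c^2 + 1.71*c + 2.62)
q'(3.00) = -0.04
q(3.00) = 0.04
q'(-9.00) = -0.00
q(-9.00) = -0.00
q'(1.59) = -0.48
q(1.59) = 0.26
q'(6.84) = -0.00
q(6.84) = 0.00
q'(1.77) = -0.33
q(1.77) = 0.19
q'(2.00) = -0.20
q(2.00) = 0.13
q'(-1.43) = -0.33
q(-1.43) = -0.17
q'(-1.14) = -0.81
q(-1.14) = -0.32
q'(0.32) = -0.30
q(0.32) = 1.55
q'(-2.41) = -0.05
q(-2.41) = -0.04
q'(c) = 4.49*(-17.4*c^2 + 9.16*c - 1.71)/(5.8*c^3 - 4.58*c^2 + 1.71*c + 2.62)^2 = (-78.126*c^2 + 41.1284*c - 7.6779)/(5.8*c^3 - 4.58*c^2 + 1.71*c + 2.62)^2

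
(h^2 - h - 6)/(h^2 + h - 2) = (h - 3)/(h - 1)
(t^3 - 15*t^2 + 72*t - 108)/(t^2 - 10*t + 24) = (t^2 - 9*t + 18)/(t - 4)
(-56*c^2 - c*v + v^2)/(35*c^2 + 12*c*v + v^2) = (-8*c + v)/(5*c + v)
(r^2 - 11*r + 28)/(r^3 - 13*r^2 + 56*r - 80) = (r - 7)/(r^2 - 9*r + 20)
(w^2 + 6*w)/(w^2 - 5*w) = (w + 6)/(w - 5)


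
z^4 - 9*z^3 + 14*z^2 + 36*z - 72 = (z - 6)*(z - 3)*(z - 2)*(z + 2)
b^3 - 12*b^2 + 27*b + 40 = (b - 8)*(b - 5)*(b + 1)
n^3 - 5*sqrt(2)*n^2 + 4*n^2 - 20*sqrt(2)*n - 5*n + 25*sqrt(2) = (n - 1)*(n + 5)*(n - 5*sqrt(2))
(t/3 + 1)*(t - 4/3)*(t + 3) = t^3/3 + 14*t^2/9 + t/3 - 4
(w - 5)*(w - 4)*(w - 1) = w^3 - 10*w^2 + 29*w - 20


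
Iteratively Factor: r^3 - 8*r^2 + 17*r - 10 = (r - 5)*(r^2 - 3*r + 2) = (r - 5)*(r - 2)*(r - 1)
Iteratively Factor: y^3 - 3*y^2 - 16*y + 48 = (y - 3)*(y^2 - 16) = (y - 4)*(y - 3)*(y + 4)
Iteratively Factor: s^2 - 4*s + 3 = (s - 3)*(s - 1)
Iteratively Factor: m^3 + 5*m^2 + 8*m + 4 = (m + 2)*(m^2 + 3*m + 2) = (m + 1)*(m + 2)*(m + 2)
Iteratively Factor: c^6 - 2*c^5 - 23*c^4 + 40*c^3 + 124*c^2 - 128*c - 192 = (c - 2)*(c^5 - 23*c^3 - 6*c^2 + 112*c + 96) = (c - 4)*(c - 2)*(c^4 + 4*c^3 - 7*c^2 - 34*c - 24) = (c - 4)*(c - 3)*(c - 2)*(c^3 + 7*c^2 + 14*c + 8) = (c - 4)*(c - 3)*(c - 2)*(c + 4)*(c^2 + 3*c + 2) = (c - 4)*(c - 3)*(c - 2)*(c + 1)*(c + 4)*(c + 2)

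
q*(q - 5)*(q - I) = q^3 - 5*q^2 - I*q^2 + 5*I*q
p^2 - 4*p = p*(p - 4)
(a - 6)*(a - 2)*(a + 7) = a^3 - a^2 - 44*a + 84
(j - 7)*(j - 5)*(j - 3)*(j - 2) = j^4 - 17*j^3 + 101*j^2 - 247*j + 210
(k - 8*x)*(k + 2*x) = k^2 - 6*k*x - 16*x^2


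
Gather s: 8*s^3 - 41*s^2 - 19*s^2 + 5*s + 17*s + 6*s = 8*s^3 - 60*s^2 + 28*s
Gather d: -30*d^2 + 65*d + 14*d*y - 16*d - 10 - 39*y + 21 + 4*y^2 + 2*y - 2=-30*d^2 + d*(14*y + 49) + 4*y^2 - 37*y + 9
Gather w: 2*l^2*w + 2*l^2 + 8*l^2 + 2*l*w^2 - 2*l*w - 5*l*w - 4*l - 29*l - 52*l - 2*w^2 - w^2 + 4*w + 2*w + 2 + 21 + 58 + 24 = 10*l^2 - 85*l + w^2*(2*l - 3) + w*(2*l^2 - 7*l + 6) + 105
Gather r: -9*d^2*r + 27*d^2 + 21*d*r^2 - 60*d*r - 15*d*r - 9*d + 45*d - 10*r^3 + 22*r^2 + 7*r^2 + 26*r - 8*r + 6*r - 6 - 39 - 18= 27*d^2 + 36*d - 10*r^3 + r^2*(21*d + 29) + r*(-9*d^2 - 75*d + 24) - 63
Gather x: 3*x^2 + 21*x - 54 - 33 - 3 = 3*x^2 + 21*x - 90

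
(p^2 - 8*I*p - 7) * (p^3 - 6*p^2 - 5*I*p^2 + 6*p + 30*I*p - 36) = p^5 - 6*p^4 - 13*I*p^4 - 41*p^3 + 78*I*p^3 + 246*p^2 - 13*I*p^2 - 42*p + 78*I*p + 252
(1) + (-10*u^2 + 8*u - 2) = -10*u^2 + 8*u - 1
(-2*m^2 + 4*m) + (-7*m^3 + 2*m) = -7*m^3 - 2*m^2 + 6*m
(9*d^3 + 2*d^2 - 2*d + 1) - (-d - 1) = 9*d^3 + 2*d^2 - d + 2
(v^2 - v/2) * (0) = 0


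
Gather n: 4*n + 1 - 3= 4*n - 2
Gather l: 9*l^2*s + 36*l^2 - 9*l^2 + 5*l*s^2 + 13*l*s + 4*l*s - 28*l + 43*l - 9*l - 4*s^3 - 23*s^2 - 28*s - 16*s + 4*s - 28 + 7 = l^2*(9*s + 27) + l*(5*s^2 + 17*s + 6) - 4*s^3 - 23*s^2 - 40*s - 21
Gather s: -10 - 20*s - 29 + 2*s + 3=-18*s - 36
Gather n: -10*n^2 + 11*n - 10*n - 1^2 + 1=-10*n^2 + n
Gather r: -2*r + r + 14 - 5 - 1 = 8 - r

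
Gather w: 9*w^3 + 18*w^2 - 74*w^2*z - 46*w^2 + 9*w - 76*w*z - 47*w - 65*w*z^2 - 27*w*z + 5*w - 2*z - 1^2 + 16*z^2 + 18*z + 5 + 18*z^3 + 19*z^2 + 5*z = 9*w^3 + w^2*(-74*z - 28) + w*(-65*z^2 - 103*z - 33) + 18*z^3 + 35*z^2 + 21*z + 4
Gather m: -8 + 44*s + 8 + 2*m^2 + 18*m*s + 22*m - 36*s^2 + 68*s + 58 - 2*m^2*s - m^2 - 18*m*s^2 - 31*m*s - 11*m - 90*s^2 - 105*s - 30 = m^2*(1 - 2*s) + m*(-18*s^2 - 13*s + 11) - 126*s^2 + 7*s + 28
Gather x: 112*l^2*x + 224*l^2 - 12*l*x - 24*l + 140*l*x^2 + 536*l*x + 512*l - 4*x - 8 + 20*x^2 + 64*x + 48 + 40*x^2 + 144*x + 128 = 224*l^2 + 488*l + x^2*(140*l + 60) + x*(112*l^2 + 524*l + 204) + 168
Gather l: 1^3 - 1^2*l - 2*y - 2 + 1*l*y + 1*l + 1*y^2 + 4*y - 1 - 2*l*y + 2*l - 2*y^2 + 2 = l*(2 - y) - y^2 + 2*y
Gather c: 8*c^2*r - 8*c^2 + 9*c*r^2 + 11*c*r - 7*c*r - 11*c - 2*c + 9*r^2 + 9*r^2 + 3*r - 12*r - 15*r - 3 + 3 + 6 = c^2*(8*r - 8) + c*(9*r^2 + 4*r - 13) + 18*r^2 - 24*r + 6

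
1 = 1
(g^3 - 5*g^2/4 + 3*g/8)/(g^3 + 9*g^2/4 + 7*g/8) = (8*g^2 - 10*g + 3)/(8*g^2 + 18*g + 7)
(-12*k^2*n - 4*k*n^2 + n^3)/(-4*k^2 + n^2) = n*(6*k - n)/(2*k - n)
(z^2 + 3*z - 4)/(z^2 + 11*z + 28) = (z - 1)/(z + 7)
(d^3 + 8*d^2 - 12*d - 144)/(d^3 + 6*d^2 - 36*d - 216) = (d - 4)/(d - 6)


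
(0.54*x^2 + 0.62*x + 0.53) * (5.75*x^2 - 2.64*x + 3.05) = 3.105*x^4 + 2.1394*x^3 + 3.0577*x^2 + 0.4918*x + 1.6165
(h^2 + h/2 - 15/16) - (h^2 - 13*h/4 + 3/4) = 15*h/4 - 27/16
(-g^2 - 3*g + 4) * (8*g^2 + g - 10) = -8*g^4 - 25*g^3 + 39*g^2 + 34*g - 40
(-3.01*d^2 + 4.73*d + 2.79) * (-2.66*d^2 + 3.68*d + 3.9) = 8.0066*d^4 - 23.6586*d^3 - 1.754*d^2 + 28.7142*d + 10.881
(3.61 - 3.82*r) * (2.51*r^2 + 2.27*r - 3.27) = -9.5882*r^3 + 0.389699999999999*r^2 + 20.6861*r - 11.8047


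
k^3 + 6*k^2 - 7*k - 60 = (k - 3)*(k + 4)*(k + 5)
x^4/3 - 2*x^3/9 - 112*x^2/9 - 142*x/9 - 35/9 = (x/3 + 1/3)*(x - 7)*(x + 1/3)*(x + 5)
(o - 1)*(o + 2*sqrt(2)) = o^2 - o + 2*sqrt(2)*o - 2*sqrt(2)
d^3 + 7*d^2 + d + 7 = (d + 7)*(d - I)*(d + I)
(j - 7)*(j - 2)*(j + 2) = j^3 - 7*j^2 - 4*j + 28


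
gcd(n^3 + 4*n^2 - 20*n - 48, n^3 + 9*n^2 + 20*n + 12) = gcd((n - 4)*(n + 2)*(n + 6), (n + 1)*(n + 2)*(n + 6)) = n^2 + 8*n + 12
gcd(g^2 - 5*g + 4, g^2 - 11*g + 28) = g - 4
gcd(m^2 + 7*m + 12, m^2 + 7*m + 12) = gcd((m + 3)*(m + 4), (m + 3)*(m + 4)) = m^2 + 7*m + 12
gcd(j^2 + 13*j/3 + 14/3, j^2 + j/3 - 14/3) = j + 7/3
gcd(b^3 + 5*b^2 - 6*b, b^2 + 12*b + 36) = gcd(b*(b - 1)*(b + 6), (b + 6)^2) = b + 6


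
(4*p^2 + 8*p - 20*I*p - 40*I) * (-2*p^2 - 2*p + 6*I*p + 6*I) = -8*p^4 - 24*p^3 + 64*I*p^3 + 104*p^2 + 192*I*p^2 + 360*p + 128*I*p + 240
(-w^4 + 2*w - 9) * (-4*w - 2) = 4*w^5 + 2*w^4 - 8*w^2 + 32*w + 18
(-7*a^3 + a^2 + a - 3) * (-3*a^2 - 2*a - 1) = 21*a^5 + 11*a^4 + 2*a^3 + 6*a^2 + 5*a + 3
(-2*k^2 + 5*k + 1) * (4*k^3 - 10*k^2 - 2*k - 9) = -8*k^5 + 40*k^4 - 42*k^3 - 2*k^2 - 47*k - 9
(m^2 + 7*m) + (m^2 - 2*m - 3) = 2*m^2 + 5*m - 3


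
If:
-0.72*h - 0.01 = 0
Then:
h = -0.01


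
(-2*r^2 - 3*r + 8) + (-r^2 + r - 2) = -3*r^2 - 2*r + 6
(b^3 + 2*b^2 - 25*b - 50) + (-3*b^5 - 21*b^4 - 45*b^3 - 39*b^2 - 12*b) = -3*b^5 - 21*b^4 - 44*b^3 - 37*b^2 - 37*b - 50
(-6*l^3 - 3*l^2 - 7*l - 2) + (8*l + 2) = -6*l^3 - 3*l^2 + l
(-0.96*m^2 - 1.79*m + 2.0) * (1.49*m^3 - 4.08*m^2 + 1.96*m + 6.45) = -1.4304*m^5 + 1.2497*m^4 + 8.4016*m^3 - 17.8604*m^2 - 7.6255*m + 12.9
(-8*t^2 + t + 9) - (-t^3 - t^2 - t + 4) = t^3 - 7*t^2 + 2*t + 5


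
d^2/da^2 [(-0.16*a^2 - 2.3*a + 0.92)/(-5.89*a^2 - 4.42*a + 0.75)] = (7.105427357601e-15*a^4 + 151.252844*a^3 - 187.259592*a^2 - 82.745076*a - 28.646176)/(204.336469*a^6 + 460.017246*a^5 + 267.150963*a^4 - 30.801212*a^3 - 34.017525*a^2 + 7.45875*a - 0.421875)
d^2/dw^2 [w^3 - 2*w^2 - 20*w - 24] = 6*w - 4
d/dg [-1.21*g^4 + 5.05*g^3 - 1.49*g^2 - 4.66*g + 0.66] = -4.84*g^3 + 15.15*g^2 - 2.98*g - 4.66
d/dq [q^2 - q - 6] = 2*q - 1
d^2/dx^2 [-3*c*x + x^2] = 2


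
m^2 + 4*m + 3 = (m + 1)*(m + 3)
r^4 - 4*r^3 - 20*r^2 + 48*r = r*(r - 6)*(r - 2)*(r + 4)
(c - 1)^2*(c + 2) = c^3 - 3*c + 2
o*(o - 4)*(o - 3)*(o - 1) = o^4 - 8*o^3 + 19*o^2 - 12*o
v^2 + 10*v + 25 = (v + 5)^2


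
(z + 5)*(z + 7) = z^2 + 12*z + 35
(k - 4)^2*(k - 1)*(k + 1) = k^4 - 8*k^3 + 15*k^2 + 8*k - 16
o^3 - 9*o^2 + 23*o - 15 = (o - 5)*(o - 3)*(o - 1)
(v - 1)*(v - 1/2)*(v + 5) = v^3 + 7*v^2/2 - 7*v + 5/2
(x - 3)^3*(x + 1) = x^4 - 8*x^3 + 18*x^2 - 27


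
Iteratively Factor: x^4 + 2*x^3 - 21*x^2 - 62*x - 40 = (x + 1)*(x^3 + x^2 - 22*x - 40) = (x - 5)*(x + 1)*(x^2 + 6*x + 8) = (x - 5)*(x + 1)*(x + 2)*(x + 4)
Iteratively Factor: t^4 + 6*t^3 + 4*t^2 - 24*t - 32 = (t + 2)*(t^3 + 4*t^2 - 4*t - 16) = (t + 2)*(t + 4)*(t^2 - 4) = (t + 2)^2*(t + 4)*(t - 2)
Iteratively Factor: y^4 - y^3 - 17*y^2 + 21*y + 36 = (y - 3)*(y^3 + 2*y^2 - 11*y - 12) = (y - 3)*(y + 1)*(y^2 + y - 12) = (y - 3)*(y + 1)*(y + 4)*(y - 3)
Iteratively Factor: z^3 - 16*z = (z + 4)*(z^2 - 4*z) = z*(z + 4)*(z - 4)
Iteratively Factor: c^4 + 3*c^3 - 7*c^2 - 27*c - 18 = (c + 3)*(c^3 - 7*c - 6) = (c - 3)*(c + 3)*(c^2 + 3*c + 2) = (c - 3)*(c + 2)*(c + 3)*(c + 1)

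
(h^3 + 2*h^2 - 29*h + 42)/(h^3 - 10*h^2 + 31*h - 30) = (h + 7)/(h - 5)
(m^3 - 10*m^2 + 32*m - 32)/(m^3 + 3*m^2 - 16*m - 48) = (m^2 - 6*m + 8)/(m^2 + 7*m + 12)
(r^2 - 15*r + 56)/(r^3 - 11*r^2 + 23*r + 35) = (r - 8)/(r^2 - 4*r - 5)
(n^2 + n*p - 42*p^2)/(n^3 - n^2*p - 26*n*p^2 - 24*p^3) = (n + 7*p)/(n^2 + 5*n*p + 4*p^2)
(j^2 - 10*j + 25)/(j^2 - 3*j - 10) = (j - 5)/(j + 2)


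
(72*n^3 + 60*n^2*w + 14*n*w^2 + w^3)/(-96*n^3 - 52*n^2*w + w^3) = (6*n + w)/(-8*n + w)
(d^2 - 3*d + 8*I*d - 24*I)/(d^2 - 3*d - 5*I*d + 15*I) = (d + 8*I)/(d - 5*I)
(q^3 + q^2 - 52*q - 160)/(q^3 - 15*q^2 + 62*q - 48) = (q^2 + 9*q + 20)/(q^2 - 7*q + 6)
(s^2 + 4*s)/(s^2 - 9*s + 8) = s*(s + 4)/(s^2 - 9*s + 8)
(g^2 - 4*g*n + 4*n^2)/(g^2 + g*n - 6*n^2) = (g - 2*n)/(g + 3*n)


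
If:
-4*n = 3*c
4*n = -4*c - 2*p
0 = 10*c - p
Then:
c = 0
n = 0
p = 0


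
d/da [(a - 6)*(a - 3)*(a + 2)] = a*(3*a - 14)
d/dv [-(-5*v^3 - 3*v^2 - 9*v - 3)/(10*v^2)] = (5*v^3 - 9*v - 6)/(10*v^3)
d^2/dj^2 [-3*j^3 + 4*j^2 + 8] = 8 - 18*j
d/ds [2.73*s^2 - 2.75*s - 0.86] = 5.46*s - 2.75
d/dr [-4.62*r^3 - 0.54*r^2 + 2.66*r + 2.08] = -13.86*r^2 - 1.08*r + 2.66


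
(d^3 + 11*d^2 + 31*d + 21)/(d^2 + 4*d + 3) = d + 7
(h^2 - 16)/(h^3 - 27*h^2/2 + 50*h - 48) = 2*(h + 4)/(2*h^2 - 19*h + 24)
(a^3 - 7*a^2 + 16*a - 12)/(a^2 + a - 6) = (a^2 - 5*a + 6)/(a + 3)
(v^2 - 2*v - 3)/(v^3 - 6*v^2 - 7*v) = (v - 3)/(v*(v - 7))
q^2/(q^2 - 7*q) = q/(q - 7)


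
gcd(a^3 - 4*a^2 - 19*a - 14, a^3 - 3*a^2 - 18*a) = 1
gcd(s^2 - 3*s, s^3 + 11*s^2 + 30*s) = s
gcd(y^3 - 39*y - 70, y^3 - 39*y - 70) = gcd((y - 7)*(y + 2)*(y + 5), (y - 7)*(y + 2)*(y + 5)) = y^3 - 39*y - 70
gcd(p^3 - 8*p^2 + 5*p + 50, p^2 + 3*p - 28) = 1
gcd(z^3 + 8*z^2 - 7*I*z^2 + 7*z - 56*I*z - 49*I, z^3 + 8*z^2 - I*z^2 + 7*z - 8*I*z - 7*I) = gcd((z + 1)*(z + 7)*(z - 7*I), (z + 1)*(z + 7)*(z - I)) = z^2 + 8*z + 7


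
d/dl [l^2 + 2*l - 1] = 2*l + 2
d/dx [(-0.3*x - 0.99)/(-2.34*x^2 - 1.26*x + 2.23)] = (0.702*x^2 + 0.378*x - (0.3*x + 0.99)*(4.68*x + 1.26) - 0.669)/(2.34*x^2 + 1.26*x - 2.23)^2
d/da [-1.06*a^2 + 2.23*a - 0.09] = 2.23 - 2.12*a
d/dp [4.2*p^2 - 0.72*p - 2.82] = 8.4*p - 0.72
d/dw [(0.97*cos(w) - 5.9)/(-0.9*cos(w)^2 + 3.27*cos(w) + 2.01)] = (-0.873*cos(w)^2 + 10.62*cos(w) - 21.2427)*sin(w)/(0.81*cos(w)^4 - 5.886*cos(w)^3 + 7.0749*cos(w)^2 + 13.1454*cos(w) + 4.0401)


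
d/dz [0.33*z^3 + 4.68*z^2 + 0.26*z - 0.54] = 0.99*z^2 + 9.36*z + 0.26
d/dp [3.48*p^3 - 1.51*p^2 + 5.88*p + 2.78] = 10.44*p^2 - 3.02*p + 5.88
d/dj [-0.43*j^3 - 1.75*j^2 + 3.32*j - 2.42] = -1.29*j^2 - 3.5*j + 3.32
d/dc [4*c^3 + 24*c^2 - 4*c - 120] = 12*c^2 + 48*c - 4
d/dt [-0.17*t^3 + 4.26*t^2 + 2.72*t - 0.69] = -0.51*t^2 + 8.52*t + 2.72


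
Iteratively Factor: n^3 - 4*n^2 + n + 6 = (n - 2)*(n^2 - 2*n - 3) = (n - 2)*(n + 1)*(n - 3)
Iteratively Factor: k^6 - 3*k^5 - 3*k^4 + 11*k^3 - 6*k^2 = (k - 3)*(k^5 - 3*k^3 + 2*k^2) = k*(k - 3)*(k^4 - 3*k^2 + 2*k) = k^2*(k - 3)*(k^3 - 3*k + 2) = k^2*(k - 3)*(k - 1)*(k^2 + k - 2) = k^2*(k - 3)*(k - 1)*(k + 2)*(k - 1)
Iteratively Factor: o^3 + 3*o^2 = (o)*(o^2 + 3*o) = o^2*(o + 3)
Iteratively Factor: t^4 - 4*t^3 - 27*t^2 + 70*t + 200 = (t + 2)*(t^3 - 6*t^2 - 15*t + 100) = (t - 5)*(t + 2)*(t^2 - t - 20) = (t - 5)^2*(t + 2)*(t + 4)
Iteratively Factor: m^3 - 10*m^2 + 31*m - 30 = (m - 2)*(m^2 - 8*m + 15) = (m - 3)*(m - 2)*(m - 5)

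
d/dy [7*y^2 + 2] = 14*y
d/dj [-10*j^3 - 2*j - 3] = -30*j^2 - 2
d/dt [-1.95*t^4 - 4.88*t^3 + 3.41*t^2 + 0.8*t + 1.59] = -7.8*t^3 - 14.64*t^2 + 6.82*t + 0.8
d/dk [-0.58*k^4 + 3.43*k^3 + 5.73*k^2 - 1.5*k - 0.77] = -2.32*k^3 + 10.29*k^2 + 11.46*k - 1.5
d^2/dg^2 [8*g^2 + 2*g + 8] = 16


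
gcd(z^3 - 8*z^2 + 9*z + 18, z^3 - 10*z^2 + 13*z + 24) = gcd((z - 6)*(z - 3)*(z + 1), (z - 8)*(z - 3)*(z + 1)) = z^2 - 2*z - 3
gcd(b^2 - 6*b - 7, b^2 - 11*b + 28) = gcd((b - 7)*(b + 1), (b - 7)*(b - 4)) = b - 7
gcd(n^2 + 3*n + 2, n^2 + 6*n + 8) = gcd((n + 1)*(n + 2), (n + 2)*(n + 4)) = n + 2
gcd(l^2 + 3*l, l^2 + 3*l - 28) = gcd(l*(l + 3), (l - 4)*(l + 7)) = 1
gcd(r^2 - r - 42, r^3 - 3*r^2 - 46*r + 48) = r + 6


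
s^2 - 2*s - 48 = (s - 8)*(s + 6)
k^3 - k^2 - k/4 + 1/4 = (k - 1)*(k - 1/2)*(k + 1/2)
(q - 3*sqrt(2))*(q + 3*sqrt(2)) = q^2 - 18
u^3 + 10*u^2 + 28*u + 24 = (u + 2)^2*(u + 6)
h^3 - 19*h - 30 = (h - 5)*(h + 2)*(h + 3)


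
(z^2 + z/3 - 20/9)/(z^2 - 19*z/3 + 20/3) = (z + 5/3)/(z - 5)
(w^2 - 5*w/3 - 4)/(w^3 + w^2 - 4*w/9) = 3*(w - 3)/(w*(3*w - 1))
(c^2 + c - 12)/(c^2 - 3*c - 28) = (c - 3)/(c - 7)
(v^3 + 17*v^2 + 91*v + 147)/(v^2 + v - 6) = (v^2 + 14*v + 49)/(v - 2)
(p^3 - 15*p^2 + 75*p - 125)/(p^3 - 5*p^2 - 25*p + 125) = (p - 5)/(p + 5)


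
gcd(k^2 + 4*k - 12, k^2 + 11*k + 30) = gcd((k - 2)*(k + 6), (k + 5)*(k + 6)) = k + 6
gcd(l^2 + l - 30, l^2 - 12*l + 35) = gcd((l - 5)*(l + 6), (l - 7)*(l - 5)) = l - 5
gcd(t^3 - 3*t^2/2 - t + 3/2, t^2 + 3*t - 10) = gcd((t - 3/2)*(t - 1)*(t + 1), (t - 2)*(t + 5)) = 1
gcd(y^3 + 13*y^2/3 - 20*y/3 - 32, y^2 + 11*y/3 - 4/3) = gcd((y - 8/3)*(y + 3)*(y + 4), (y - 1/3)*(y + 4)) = y + 4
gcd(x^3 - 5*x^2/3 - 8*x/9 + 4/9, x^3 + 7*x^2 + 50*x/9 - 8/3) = x - 1/3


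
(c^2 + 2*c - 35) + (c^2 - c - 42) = 2*c^2 + c - 77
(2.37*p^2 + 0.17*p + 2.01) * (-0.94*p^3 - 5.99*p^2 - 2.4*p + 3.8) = -2.2278*p^5 - 14.3561*p^4 - 8.5957*p^3 - 3.4419*p^2 - 4.178*p + 7.638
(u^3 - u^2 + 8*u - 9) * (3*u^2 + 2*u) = 3*u^5 - u^4 + 22*u^3 - 11*u^2 - 18*u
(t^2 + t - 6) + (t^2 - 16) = 2*t^2 + t - 22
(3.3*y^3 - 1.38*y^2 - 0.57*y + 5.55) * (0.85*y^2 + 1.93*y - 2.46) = 2.805*y^5 + 5.196*y^4 - 11.2659*y^3 + 7.0122*y^2 + 12.1137*y - 13.653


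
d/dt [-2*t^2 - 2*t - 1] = -4*t - 2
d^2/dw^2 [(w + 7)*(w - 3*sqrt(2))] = 2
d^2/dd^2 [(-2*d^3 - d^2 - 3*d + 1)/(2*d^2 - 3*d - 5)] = 2*(-56*d^3 - 108*d^2 - 258*d + 39)/(8*d^6 - 36*d^5 - 6*d^4 + 153*d^3 + 15*d^2 - 225*d - 125)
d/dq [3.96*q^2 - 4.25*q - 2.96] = 7.92*q - 4.25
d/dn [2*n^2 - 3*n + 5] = 4*n - 3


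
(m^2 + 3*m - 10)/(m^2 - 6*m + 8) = (m + 5)/(m - 4)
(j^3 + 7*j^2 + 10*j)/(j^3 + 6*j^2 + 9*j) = (j^2 + 7*j + 10)/(j^2 + 6*j + 9)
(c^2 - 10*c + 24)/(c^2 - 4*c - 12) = (c - 4)/(c + 2)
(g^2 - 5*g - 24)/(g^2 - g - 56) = (g + 3)/(g + 7)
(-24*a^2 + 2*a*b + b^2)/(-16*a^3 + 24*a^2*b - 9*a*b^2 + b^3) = (6*a + b)/(4*a^2 - 5*a*b + b^2)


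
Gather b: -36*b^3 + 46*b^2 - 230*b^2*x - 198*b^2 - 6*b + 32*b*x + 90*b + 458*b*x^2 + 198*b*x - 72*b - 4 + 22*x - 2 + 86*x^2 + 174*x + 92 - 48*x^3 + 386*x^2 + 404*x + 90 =-36*b^3 + b^2*(-230*x - 152) + b*(458*x^2 + 230*x + 12) - 48*x^3 + 472*x^2 + 600*x + 176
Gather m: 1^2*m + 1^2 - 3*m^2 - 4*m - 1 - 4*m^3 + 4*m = -4*m^3 - 3*m^2 + m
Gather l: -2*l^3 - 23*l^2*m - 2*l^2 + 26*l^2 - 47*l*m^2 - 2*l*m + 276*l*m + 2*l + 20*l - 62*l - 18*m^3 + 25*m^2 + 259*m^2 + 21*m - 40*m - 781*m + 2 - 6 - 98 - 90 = -2*l^3 + l^2*(24 - 23*m) + l*(-47*m^2 + 274*m - 40) - 18*m^3 + 284*m^2 - 800*m - 192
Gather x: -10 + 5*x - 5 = 5*x - 15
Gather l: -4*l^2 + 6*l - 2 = -4*l^2 + 6*l - 2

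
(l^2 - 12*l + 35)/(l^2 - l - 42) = (l - 5)/(l + 6)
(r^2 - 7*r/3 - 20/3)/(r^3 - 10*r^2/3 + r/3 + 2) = (3*r^2 - 7*r - 20)/(3*r^3 - 10*r^2 + r + 6)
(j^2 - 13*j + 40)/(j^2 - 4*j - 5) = (j - 8)/(j + 1)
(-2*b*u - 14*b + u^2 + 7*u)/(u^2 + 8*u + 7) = (-2*b + u)/(u + 1)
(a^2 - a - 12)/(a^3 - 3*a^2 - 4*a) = (a + 3)/(a*(a + 1))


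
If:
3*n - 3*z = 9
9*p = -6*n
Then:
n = z + 3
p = -2*z/3 - 2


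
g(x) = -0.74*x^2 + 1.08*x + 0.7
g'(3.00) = -3.36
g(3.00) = -2.72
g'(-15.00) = 23.28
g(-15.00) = -182.00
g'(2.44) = -2.53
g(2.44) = -1.07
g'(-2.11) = 4.20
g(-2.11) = -4.87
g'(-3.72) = 6.59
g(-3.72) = -13.56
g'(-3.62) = 6.44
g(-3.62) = -12.91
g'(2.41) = -2.49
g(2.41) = -1.00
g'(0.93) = -0.30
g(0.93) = 1.06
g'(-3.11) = 5.68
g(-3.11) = -9.82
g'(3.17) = -3.61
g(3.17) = -3.31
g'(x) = 1.08 - 1.48*x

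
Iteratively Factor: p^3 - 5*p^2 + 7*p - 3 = (p - 3)*(p^2 - 2*p + 1) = (p - 3)*(p - 1)*(p - 1)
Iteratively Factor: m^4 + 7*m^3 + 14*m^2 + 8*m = (m + 2)*(m^3 + 5*m^2 + 4*m) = (m + 1)*(m + 2)*(m^2 + 4*m) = m*(m + 1)*(m + 2)*(m + 4)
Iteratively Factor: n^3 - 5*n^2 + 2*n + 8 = (n - 4)*(n^2 - n - 2) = (n - 4)*(n - 2)*(n + 1)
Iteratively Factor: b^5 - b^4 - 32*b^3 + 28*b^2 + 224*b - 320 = (b + 4)*(b^4 - 5*b^3 - 12*b^2 + 76*b - 80) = (b - 5)*(b + 4)*(b^3 - 12*b + 16) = (b - 5)*(b - 2)*(b + 4)*(b^2 + 2*b - 8) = (b - 5)*(b - 2)*(b + 4)^2*(b - 2)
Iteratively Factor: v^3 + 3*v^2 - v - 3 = (v + 3)*(v^2 - 1) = (v + 1)*(v + 3)*(v - 1)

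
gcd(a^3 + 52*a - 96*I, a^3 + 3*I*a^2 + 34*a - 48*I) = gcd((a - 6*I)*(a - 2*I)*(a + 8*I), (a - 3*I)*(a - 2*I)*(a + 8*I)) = a^2 + 6*I*a + 16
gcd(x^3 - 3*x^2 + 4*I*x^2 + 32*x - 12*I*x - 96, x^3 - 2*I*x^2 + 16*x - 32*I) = x - 4*I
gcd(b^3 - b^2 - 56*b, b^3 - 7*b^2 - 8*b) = b^2 - 8*b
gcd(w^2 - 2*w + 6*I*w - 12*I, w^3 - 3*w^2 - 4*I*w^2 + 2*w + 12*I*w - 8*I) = w - 2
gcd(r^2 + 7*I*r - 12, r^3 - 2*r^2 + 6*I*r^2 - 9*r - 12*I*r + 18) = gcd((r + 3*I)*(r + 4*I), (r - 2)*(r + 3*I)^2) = r + 3*I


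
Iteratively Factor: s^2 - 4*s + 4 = (s - 2)*(s - 2)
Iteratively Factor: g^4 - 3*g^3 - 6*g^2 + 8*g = (g - 4)*(g^3 + g^2 - 2*g) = (g - 4)*(g + 2)*(g^2 - g) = g*(g - 4)*(g + 2)*(g - 1)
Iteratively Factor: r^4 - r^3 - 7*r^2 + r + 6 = (r - 1)*(r^3 - 7*r - 6) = (r - 3)*(r - 1)*(r^2 + 3*r + 2) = (r - 3)*(r - 1)*(r + 1)*(r + 2)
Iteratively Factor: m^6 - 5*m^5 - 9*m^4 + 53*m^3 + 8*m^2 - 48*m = (m - 4)*(m^5 - m^4 - 13*m^3 + m^2 + 12*m) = (m - 4)^2*(m^4 + 3*m^3 - m^2 - 3*m) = (m - 4)^2*(m - 1)*(m^3 + 4*m^2 + 3*m) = m*(m - 4)^2*(m - 1)*(m^2 + 4*m + 3) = m*(m - 4)^2*(m - 1)*(m + 1)*(m + 3)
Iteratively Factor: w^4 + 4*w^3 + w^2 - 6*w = (w + 2)*(w^3 + 2*w^2 - 3*w) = w*(w + 2)*(w^2 + 2*w - 3) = w*(w - 1)*(w + 2)*(w + 3)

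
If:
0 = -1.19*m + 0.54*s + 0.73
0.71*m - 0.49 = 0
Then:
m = 0.69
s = 0.17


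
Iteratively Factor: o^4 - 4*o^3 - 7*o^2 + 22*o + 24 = (o - 4)*(o^3 - 7*o - 6) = (o - 4)*(o + 1)*(o^2 - o - 6) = (o - 4)*(o - 3)*(o + 1)*(o + 2)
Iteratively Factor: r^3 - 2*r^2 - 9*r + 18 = (r - 3)*(r^2 + r - 6) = (r - 3)*(r + 3)*(r - 2)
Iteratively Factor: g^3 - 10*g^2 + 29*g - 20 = (g - 1)*(g^2 - 9*g + 20) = (g - 4)*(g - 1)*(g - 5)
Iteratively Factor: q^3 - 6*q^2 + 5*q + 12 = (q + 1)*(q^2 - 7*q + 12) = (q - 3)*(q + 1)*(q - 4)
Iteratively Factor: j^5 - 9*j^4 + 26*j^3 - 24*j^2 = (j - 4)*(j^4 - 5*j^3 + 6*j^2) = j*(j - 4)*(j^3 - 5*j^2 + 6*j) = j*(j - 4)*(j - 2)*(j^2 - 3*j) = j*(j - 4)*(j - 3)*(j - 2)*(j)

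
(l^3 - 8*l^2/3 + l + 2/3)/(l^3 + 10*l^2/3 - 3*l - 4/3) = (l - 2)/(l + 4)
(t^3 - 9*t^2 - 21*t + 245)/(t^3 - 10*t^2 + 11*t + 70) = (t^2 - 2*t - 35)/(t^2 - 3*t - 10)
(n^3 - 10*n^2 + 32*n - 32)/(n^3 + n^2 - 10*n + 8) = (n^2 - 8*n + 16)/(n^2 + 3*n - 4)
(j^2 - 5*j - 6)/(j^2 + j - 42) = (j + 1)/(j + 7)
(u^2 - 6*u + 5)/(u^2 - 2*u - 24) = (-u^2 + 6*u - 5)/(-u^2 + 2*u + 24)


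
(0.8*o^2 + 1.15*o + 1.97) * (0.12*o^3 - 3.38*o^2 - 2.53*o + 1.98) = 0.096*o^5 - 2.566*o^4 - 5.6746*o^3 - 7.9841*o^2 - 2.7071*o + 3.9006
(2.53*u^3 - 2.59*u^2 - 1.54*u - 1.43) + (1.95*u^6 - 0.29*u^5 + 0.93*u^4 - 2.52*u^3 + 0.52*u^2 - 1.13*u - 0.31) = 1.95*u^6 - 0.29*u^5 + 0.93*u^4 + 0.00999999999999979*u^3 - 2.07*u^2 - 2.67*u - 1.74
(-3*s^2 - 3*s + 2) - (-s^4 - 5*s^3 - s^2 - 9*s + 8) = s^4 + 5*s^3 - 2*s^2 + 6*s - 6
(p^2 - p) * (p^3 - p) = p^5 - p^4 - p^3 + p^2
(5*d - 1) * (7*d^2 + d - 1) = 35*d^3 - 2*d^2 - 6*d + 1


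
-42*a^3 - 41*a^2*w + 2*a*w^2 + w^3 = (-6*a + w)*(a + w)*(7*a + w)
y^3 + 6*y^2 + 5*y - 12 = (y - 1)*(y + 3)*(y + 4)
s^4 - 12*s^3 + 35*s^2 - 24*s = s*(s - 8)*(s - 3)*(s - 1)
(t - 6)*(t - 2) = t^2 - 8*t + 12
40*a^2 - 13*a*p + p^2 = (-8*a + p)*(-5*a + p)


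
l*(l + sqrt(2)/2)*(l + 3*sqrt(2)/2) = l^3 + 2*sqrt(2)*l^2 + 3*l/2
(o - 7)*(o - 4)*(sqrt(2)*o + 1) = sqrt(2)*o^3 - 11*sqrt(2)*o^2 + o^2 - 11*o + 28*sqrt(2)*o + 28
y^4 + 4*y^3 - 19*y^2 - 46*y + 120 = (y - 3)*(y - 2)*(y + 4)*(y + 5)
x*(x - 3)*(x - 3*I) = x^3 - 3*x^2 - 3*I*x^2 + 9*I*x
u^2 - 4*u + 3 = (u - 3)*(u - 1)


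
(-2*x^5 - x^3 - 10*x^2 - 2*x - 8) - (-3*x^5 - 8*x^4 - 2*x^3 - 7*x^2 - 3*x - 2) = x^5 + 8*x^4 + x^3 - 3*x^2 + x - 6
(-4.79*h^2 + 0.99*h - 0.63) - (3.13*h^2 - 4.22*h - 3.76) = -7.92*h^2 + 5.21*h + 3.13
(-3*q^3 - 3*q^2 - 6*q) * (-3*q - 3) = 9*q^4 + 18*q^3 + 27*q^2 + 18*q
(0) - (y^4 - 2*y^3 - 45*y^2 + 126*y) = -y^4 + 2*y^3 + 45*y^2 - 126*y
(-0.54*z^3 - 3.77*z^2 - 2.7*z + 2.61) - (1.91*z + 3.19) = -0.54*z^3 - 3.77*z^2 - 4.61*z - 0.58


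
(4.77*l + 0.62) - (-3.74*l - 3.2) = 8.51*l + 3.82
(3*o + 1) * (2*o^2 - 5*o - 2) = 6*o^3 - 13*o^2 - 11*o - 2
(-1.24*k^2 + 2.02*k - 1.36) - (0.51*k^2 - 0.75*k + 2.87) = -1.75*k^2 + 2.77*k - 4.23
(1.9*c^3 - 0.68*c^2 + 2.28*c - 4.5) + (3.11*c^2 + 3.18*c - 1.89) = 1.9*c^3 + 2.43*c^2 + 5.46*c - 6.39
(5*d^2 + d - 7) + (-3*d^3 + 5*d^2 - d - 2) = -3*d^3 + 10*d^2 - 9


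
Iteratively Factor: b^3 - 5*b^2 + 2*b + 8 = (b - 2)*(b^2 - 3*b - 4) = (b - 2)*(b + 1)*(b - 4)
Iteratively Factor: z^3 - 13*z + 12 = (z + 4)*(z^2 - 4*z + 3) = (z - 1)*(z + 4)*(z - 3)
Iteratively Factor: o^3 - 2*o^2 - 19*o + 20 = (o - 5)*(o^2 + 3*o - 4) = (o - 5)*(o - 1)*(o + 4)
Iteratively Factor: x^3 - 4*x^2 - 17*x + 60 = (x + 4)*(x^2 - 8*x + 15) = (x - 5)*(x + 4)*(x - 3)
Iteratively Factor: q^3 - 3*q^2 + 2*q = (q)*(q^2 - 3*q + 2) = q*(q - 2)*(q - 1)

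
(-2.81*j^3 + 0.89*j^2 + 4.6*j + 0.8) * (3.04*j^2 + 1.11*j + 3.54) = -8.5424*j^5 - 0.4135*j^4 + 5.0245*j^3 + 10.6886*j^2 + 17.172*j + 2.832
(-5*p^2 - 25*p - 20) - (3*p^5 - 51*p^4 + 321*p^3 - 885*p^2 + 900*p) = -3*p^5 + 51*p^4 - 321*p^3 + 880*p^2 - 925*p - 20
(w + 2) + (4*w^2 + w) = 4*w^2 + 2*w + 2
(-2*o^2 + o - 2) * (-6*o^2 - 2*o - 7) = 12*o^4 - 2*o^3 + 24*o^2 - 3*o + 14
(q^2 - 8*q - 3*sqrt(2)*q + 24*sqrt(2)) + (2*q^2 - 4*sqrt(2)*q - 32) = 3*q^2 - 7*sqrt(2)*q - 8*q - 32 + 24*sqrt(2)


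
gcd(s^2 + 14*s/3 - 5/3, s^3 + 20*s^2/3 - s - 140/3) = s + 5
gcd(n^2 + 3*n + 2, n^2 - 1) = n + 1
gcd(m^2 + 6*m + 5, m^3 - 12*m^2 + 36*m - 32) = 1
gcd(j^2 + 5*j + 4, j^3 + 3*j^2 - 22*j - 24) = j + 1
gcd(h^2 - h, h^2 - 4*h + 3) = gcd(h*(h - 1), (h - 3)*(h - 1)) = h - 1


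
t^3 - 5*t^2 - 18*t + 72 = (t - 6)*(t - 3)*(t + 4)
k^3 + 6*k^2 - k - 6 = (k - 1)*(k + 1)*(k + 6)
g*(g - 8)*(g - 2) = g^3 - 10*g^2 + 16*g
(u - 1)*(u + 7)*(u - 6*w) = u^3 - 6*u^2*w + 6*u^2 - 36*u*w - 7*u + 42*w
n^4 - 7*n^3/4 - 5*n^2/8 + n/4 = n*(n - 2)*(n - 1/4)*(n + 1/2)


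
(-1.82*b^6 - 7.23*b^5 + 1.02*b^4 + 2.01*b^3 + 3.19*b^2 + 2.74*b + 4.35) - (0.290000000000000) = -1.82*b^6 - 7.23*b^5 + 1.02*b^4 + 2.01*b^3 + 3.19*b^2 + 2.74*b + 4.06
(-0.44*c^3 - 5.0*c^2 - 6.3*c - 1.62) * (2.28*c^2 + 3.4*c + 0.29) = -1.0032*c^5 - 12.896*c^4 - 31.4916*c^3 - 26.5636*c^2 - 7.335*c - 0.4698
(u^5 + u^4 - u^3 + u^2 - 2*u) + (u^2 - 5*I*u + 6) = u^5 + u^4 - u^3 + 2*u^2 - 2*u - 5*I*u + 6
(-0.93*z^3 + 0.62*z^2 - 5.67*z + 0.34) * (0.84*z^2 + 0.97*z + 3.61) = -0.7812*z^5 - 0.3813*z^4 - 7.5187*z^3 - 2.9761*z^2 - 20.1389*z + 1.2274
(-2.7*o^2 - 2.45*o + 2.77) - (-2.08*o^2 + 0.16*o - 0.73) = -0.62*o^2 - 2.61*o + 3.5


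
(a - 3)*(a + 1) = a^2 - 2*a - 3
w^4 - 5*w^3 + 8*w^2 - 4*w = w*(w - 2)^2*(w - 1)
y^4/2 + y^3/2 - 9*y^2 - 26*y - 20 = (y/2 + 1)*(y - 5)*(y + 2)^2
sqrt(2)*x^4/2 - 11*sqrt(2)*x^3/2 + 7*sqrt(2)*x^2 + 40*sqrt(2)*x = x*(x - 8)*(x - 5)*(sqrt(2)*x/2 + sqrt(2))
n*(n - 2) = n^2 - 2*n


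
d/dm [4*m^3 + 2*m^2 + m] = 12*m^2 + 4*m + 1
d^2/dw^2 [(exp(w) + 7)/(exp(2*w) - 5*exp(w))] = (exp(3*w) + 33*exp(2*w) - 105*exp(w) + 175)*exp(-w)/(exp(3*w) - 15*exp(2*w) + 75*exp(w) - 125)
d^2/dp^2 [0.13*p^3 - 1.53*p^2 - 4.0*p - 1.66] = 0.78*p - 3.06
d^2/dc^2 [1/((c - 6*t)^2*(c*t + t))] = 2*(3*(c + 1)^2 + 2*(c + 1)*(c - 6*t) + (c - 6*t)^2)/(t*(c + 1)^3*(c - 6*t)^4)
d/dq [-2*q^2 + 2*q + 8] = 2 - 4*q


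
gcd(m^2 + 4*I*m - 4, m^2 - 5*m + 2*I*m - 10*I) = m + 2*I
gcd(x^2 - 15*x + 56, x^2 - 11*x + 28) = x - 7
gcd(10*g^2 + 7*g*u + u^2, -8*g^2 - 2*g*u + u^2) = 2*g + u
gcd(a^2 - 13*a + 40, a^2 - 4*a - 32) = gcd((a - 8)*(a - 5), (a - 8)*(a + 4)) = a - 8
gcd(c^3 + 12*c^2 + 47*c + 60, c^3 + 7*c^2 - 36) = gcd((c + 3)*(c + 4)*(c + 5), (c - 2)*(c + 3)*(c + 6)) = c + 3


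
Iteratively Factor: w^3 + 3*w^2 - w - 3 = (w + 3)*(w^2 - 1) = (w - 1)*(w + 3)*(w + 1)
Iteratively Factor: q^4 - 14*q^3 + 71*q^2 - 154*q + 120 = (q - 2)*(q^3 - 12*q^2 + 47*q - 60) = (q - 3)*(q - 2)*(q^2 - 9*q + 20) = (q - 4)*(q - 3)*(q - 2)*(q - 5)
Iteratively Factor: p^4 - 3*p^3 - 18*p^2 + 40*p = (p - 5)*(p^3 + 2*p^2 - 8*p) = (p - 5)*(p - 2)*(p^2 + 4*p) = p*(p - 5)*(p - 2)*(p + 4)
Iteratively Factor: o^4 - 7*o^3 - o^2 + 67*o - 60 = (o - 1)*(o^3 - 6*o^2 - 7*o + 60) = (o - 4)*(o - 1)*(o^2 - 2*o - 15) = (o - 4)*(o - 1)*(o + 3)*(o - 5)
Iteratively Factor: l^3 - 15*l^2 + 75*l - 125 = (l - 5)*(l^2 - 10*l + 25) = (l - 5)^2*(l - 5)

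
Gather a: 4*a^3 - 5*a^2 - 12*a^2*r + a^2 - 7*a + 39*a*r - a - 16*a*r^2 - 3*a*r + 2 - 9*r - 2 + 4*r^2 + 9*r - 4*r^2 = 4*a^3 + a^2*(-12*r - 4) + a*(-16*r^2 + 36*r - 8)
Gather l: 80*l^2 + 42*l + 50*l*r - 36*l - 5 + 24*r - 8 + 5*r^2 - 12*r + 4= 80*l^2 + l*(50*r + 6) + 5*r^2 + 12*r - 9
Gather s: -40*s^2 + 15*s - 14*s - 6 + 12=-40*s^2 + s + 6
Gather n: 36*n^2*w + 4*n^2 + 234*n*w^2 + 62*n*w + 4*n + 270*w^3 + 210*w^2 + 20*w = n^2*(36*w + 4) + n*(234*w^2 + 62*w + 4) + 270*w^3 + 210*w^2 + 20*w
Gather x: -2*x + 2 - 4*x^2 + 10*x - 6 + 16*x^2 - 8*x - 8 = 12*x^2 - 12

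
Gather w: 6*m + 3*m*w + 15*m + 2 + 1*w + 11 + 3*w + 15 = 21*m + w*(3*m + 4) + 28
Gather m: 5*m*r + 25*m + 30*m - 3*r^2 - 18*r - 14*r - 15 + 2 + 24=m*(5*r + 55) - 3*r^2 - 32*r + 11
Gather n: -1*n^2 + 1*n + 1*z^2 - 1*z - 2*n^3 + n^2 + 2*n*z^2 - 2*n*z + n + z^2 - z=-2*n^3 + n*(2*z^2 - 2*z + 2) + 2*z^2 - 2*z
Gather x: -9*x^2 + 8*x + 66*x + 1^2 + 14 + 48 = -9*x^2 + 74*x + 63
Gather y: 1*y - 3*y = -2*y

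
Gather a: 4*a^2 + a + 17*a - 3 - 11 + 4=4*a^2 + 18*a - 10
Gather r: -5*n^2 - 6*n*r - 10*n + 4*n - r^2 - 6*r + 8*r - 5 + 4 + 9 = -5*n^2 - 6*n - r^2 + r*(2 - 6*n) + 8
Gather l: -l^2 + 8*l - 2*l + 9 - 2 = -l^2 + 6*l + 7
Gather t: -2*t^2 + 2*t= -2*t^2 + 2*t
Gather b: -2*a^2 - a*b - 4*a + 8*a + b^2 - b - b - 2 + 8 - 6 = -2*a^2 + 4*a + b^2 + b*(-a - 2)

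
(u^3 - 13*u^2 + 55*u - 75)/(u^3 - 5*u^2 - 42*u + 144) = (u^2 - 10*u + 25)/(u^2 - 2*u - 48)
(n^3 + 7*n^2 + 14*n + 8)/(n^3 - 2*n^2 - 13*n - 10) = (n + 4)/(n - 5)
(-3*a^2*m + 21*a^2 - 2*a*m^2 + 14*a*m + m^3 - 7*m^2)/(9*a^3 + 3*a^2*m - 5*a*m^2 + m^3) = (7 - m)/(3*a - m)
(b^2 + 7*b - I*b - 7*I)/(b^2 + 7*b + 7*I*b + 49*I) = (b - I)/(b + 7*I)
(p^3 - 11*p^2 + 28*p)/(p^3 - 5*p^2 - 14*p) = (p - 4)/(p + 2)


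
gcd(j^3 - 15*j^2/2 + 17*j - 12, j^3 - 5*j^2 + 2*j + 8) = j^2 - 6*j + 8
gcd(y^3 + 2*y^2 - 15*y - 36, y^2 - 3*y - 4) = y - 4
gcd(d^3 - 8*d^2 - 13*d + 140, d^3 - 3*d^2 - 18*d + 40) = d^2 - d - 20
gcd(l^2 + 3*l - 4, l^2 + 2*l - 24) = 1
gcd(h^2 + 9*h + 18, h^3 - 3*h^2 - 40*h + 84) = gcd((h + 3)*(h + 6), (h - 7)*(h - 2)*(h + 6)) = h + 6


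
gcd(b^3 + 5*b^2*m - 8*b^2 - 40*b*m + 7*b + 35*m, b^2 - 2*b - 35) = b - 7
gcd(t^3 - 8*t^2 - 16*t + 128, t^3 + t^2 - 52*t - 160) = t^2 - 4*t - 32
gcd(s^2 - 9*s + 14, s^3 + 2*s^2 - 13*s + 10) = s - 2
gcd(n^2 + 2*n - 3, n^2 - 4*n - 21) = n + 3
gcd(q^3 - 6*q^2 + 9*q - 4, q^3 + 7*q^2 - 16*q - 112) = q - 4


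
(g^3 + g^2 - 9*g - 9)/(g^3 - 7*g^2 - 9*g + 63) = (g + 1)/(g - 7)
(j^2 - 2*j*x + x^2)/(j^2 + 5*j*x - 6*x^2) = (j - x)/(j + 6*x)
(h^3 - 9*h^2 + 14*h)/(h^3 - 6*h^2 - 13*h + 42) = h/(h + 3)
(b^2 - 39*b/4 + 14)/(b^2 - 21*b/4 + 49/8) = 2*(b - 8)/(2*b - 7)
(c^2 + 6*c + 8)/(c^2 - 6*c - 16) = (c + 4)/(c - 8)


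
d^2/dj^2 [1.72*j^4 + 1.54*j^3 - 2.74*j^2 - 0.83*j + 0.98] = 20.64*j^2 + 9.24*j - 5.48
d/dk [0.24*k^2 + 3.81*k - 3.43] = 0.48*k + 3.81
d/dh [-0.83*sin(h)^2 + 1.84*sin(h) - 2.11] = (1.84 - 1.66*sin(h))*cos(h)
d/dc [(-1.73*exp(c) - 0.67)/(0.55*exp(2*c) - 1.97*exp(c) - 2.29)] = (0.9515*exp(2*c) + 0.737*exp(c) + 2.6418)*exp(c)/(0.3025*exp(4*c) - 2.167*exp(3*c) + 1.3619*exp(2*c) + 9.0226*exp(c) + 5.2441)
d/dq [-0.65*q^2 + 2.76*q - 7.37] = 2.76 - 1.3*q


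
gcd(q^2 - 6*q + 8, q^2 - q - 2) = q - 2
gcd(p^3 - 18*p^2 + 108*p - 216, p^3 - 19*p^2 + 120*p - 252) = p^2 - 12*p + 36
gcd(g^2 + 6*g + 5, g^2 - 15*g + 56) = 1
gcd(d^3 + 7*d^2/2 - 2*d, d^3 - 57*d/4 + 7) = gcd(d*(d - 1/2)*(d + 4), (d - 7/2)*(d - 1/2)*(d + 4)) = d^2 + 7*d/2 - 2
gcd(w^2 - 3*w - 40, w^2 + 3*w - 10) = w + 5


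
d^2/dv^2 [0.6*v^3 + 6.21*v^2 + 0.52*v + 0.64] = 3.6*v + 12.42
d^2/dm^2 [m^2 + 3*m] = 2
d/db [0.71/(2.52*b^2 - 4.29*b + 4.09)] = (3.0459 - 3.5784*b)/(2.52*b^2 - 4.29*b + 4.09)^2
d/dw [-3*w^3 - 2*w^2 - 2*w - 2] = -9*w^2 - 4*w - 2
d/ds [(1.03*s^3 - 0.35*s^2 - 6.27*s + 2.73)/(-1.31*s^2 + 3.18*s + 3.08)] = (-1.3493*s^4 + 6.5508*s^3 + 0.1905*s^2 + 4.9966*s - 27.993)/(1.7161*s^4 - 8.3316*s^3 + 2.0428*s^2 + 19.5888*s + 9.4864)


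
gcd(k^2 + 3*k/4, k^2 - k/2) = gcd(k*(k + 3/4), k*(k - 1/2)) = k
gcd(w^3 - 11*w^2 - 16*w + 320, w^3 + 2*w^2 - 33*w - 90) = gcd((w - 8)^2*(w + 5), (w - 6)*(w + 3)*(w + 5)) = w + 5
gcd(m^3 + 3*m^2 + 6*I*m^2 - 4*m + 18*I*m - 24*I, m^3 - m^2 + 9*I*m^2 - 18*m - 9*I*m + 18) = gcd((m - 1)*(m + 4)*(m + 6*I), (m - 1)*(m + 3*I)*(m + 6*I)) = m^2 + m*(-1 + 6*I) - 6*I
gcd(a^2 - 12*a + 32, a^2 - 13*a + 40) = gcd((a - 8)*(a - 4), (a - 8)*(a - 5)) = a - 8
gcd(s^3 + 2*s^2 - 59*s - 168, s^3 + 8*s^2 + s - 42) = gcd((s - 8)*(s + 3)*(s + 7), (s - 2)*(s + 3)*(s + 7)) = s^2 + 10*s + 21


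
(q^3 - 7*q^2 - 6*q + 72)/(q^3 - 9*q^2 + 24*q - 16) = (q^2 - 3*q - 18)/(q^2 - 5*q + 4)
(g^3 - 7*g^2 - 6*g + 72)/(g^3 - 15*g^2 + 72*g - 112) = (g^2 - 3*g - 18)/(g^2 - 11*g + 28)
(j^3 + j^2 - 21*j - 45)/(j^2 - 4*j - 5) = (j^2 + 6*j + 9)/(j + 1)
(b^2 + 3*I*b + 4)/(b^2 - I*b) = (b + 4*I)/b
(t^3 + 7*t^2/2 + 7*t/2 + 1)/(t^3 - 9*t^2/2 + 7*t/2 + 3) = (t^2 + 3*t + 2)/(t^2 - 5*t + 6)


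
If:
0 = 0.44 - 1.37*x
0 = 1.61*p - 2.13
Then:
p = 1.32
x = 0.32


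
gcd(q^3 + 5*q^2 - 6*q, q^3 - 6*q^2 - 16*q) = q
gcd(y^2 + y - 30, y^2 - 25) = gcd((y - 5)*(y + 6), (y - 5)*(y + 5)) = y - 5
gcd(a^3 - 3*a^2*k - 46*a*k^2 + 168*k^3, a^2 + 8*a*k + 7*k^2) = a + 7*k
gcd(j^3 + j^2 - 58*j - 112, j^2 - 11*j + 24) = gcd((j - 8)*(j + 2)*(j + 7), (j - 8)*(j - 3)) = j - 8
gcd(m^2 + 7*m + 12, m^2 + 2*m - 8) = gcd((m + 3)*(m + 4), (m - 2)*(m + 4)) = m + 4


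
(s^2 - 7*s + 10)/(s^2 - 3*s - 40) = (-s^2 + 7*s - 10)/(-s^2 + 3*s + 40)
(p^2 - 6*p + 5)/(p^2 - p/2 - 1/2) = 2*(p - 5)/(2*p + 1)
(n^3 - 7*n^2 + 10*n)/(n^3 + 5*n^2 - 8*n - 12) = n*(n - 5)/(n^2 + 7*n + 6)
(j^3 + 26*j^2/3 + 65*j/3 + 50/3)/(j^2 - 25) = (3*j^2 + 11*j + 10)/(3*(j - 5))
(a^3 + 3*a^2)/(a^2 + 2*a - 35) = a^2*(a + 3)/(a^2 + 2*a - 35)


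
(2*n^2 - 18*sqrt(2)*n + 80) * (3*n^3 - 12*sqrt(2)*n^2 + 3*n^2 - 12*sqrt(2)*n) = 6*n^5 - 78*sqrt(2)*n^4 + 6*n^4 - 78*sqrt(2)*n^3 + 672*n^3 - 960*sqrt(2)*n^2 + 672*n^2 - 960*sqrt(2)*n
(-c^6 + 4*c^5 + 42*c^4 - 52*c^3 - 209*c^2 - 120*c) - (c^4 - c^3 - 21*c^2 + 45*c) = -c^6 + 4*c^5 + 41*c^4 - 51*c^3 - 188*c^2 - 165*c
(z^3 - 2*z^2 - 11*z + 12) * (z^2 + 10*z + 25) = z^5 + 8*z^4 - 6*z^3 - 148*z^2 - 155*z + 300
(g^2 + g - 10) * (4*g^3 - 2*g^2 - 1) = 4*g^5 + 2*g^4 - 42*g^3 + 19*g^2 - g + 10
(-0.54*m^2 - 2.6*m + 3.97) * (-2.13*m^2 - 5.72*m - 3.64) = 1.1502*m^4 + 8.6268*m^3 + 8.3815*m^2 - 13.2444*m - 14.4508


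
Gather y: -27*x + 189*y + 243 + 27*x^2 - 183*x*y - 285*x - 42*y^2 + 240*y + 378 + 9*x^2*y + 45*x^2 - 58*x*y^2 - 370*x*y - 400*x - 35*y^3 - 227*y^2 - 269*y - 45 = 72*x^2 - 712*x - 35*y^3 + y^2*(-58*x - 269) + y*(9*x^2 - 553*x + 160) + 576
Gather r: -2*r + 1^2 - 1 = -2*r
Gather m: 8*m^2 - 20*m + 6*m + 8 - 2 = 8*m^2 - 14*m + 6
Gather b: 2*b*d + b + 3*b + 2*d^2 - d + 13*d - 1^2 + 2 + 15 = b*(2*d + 4) + 2*d^2 + 12*d + 16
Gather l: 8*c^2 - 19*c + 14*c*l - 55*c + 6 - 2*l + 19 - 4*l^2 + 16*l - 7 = 8*c^2 - 74*c - 4*l^2 + l*(14*c + 14) + 18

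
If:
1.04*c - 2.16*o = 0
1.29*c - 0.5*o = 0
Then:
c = 0.00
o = 0.00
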